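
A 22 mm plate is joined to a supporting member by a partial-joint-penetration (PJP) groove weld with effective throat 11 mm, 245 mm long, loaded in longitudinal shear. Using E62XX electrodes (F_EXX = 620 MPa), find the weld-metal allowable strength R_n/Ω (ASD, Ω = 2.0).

R_n/Ω ≈ 501 kN

Effective throat (given) t_e = 11 mm.
A_we = 11 × 245 = 2695 mm².
F_nw = 0.6 F_EXX = 372 MPa.
R_n/Ω = (372 × 2695) / 2.0 × 10⁻³ = 501.3 kN.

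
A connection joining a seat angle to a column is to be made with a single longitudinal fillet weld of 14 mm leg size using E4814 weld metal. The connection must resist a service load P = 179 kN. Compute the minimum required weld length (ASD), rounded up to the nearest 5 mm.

L = 130 mm

E48XX → F_EXX = 480 MPa.
Throat t_e = 0.707 × 14 = 9.898 mm.
r_n/Ω = (0.6 × 480 × 9.898) / 2.0 = 1425 N/mm = 1.425 kN/mm.
L_req = P / (r_n/Ω) = 179 / 1.425 = 125.6 mm total.
Round up → use L = 130 mm.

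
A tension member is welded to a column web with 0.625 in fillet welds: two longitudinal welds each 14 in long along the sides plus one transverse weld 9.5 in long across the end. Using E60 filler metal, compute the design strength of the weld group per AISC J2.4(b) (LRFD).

φR_n ≈ 454 kips

E60XX → F_EXX = 60 ksi.
t_e = 0.707 × 0.625 = 0.4419 in.
R_nwl = 0.6 × 60 × 0.4419 × 28 = 445.4 kips (longitudinal, 2 welds).
R_nwt = 0.6 × 60 × 0.4419 × 9.5 = 151.1 kips (transverse, base value).
(i) R_nwl + R_nwt = 596.5 kips; (ii) 0.85 R_nwl + 1.5 R_nwt = 605.3 kips.
R_n = max = 605.3 kips [governs: (ii)]; φR_n = 454 kips.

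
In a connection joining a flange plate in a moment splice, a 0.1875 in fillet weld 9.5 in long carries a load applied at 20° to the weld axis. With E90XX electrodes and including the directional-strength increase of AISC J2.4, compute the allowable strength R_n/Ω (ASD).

R_n/Ω ≈ 37.4 kips

E90XX → F_EXX = 90 ksi.
t_e = 0.707 × 0.1875 = 0.1326 in; A_we = 0.1326 × 9.5 = 1.259 in².
Directional factor: 1.0 + 0.5 sin^1.5(20°) = 1.1.
F_nw = 0.6 × 90 × 1.1 = 59.4 ksi.
R_n/Ω = (59.4 × 1.259) / 2.0 = 37.4 kips.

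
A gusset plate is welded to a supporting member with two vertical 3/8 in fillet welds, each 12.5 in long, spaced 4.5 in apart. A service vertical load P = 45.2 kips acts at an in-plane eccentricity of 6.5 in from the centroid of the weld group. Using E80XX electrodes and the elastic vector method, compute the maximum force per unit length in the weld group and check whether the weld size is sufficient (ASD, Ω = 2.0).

f_max ≈ 5.21 kip/in; adequate

E80XX → F_EXX = 80 ksi.
Total weld length L_w = 25 in. Treat welds as unit-width lines.
Polar moment about centroid: J = 2[d³/12 + d(b/2)²] = 2[12.5³/12 + 12.5×2.25²] = 452.1 in³.
Direct shear f_v = P/L_w = 45.2 / 25 = 1.808 kip/in (vertical).
Torsion M = P·e = 45.2 × 6.5 = 293.8 kip·in.
Critical point at (x, y) = (2.25, 6.25) from centroid. f_tx = M·y/J = 4.062 kip/in; f_ty = M·x/J = 1.462 kip/in.
Resultant f_max = √[f_tx² + (f_v + f_ty)²] = √[4.062² + (1.808 + 1.462)²] = 5.215 kip/in.
Capacity per unit length: r_n/Ω = (1/2.0) × 0.6 × 80 × (0.707 × 0.375) = 6.363 kip/in.
5.215 ≤ 6.363 → adequate.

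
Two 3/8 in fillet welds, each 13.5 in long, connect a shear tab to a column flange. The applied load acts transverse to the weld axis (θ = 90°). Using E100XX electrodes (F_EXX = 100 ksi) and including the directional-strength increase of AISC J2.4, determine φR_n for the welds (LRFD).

t_e = 0.707 × 0.375 = 0.2651 in; A_we = 0.2651 × 27 = 7.158 in².
Directional factor: 1.0 + 0.5 sin^1.5(90°) = 1.5.
F_nw = 0.6 × 100 × 1.5 = 90 ksi.
φR_n = 0.75 × 90 × 7.158 = 483.2 kips.

φR_n ≈ 483 kips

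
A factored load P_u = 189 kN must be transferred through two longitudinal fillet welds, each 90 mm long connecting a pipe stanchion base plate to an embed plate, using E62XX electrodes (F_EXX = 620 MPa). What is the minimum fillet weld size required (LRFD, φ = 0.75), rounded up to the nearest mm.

Total weld length L = 180 mm.
Required throat t_e = P_u / (φ × 0.6 F_EXX × L) = 189 / (0.75 × 0.6 × 620 × 180 × 10⁻³) = 3.763 mm.
Required leg w = t_e / 0.707 = 5.323 mm → use 6 mm.

w = 6 mm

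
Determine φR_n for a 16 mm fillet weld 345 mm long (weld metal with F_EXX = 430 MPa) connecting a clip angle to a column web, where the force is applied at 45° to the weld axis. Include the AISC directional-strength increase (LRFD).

φR_n ≈ 980 kN

t_e = 0.707 × 16 = 11.31 mm; A_we = 11.31 × 345 = 3903 mm².
Directional factor: 1.0 + 0.5 sin^1.5(45°) = 1.297.
F_nw = 0.6 × 430 × 1.297 = 334.7 MPa.
φR_n = 0.75 × 334.7 × 3903 × 10⁻³ = 979.7 kN.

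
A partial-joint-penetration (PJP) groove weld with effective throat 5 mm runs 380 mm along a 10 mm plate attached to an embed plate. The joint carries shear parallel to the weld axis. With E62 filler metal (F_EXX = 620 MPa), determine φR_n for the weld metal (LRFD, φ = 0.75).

Effective throat (given) t_e = 5 mm.
A_we = 5 × 380 = 1900 mm².
F_nw = 0.6 F_EXX = 372 MPa.
φR_n = 0.75 × 372 × 1900 × 10⁻³ = 530.1 kN.

φR_n ≈ 530 kN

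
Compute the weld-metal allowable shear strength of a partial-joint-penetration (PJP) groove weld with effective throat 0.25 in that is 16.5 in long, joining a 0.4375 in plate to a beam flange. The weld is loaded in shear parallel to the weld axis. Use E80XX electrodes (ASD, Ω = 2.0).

R_n/Ω ≈ 99 kips

E80XX → F_EXX = 80 ksi.
Effective throat (given) t_e = 0.25 in.
A_we = 0.25 × 16.5 = 4.125 in².
F_nw = 0.6 F_EXX = 48 ksi.
R_n/Ω = (48 × 4.125) / 2.0 = 99 kips.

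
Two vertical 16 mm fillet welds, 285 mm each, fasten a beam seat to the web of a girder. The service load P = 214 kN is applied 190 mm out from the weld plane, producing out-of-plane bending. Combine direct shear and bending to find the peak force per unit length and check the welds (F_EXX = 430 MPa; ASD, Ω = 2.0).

L_w = 2 × 285 = 570 mm; section modulus (unit throat) S = 2 × L²/6 = 27080 mm².
Direct shear f_v = P/L_w = 214×10³/570 = 375.4 N/mm.
Moment M = P × e = 214×10³ × 190 = 40660000 N·mm; bending f_b = M/S = 1502 N/mm.
f_max = √(f_v² + f_b²) = √(375.4² + 1502²) = 1548 N/mm.
r_n/Ω = (1/2.0) × 0.6 × 430 × (0.707 × 16) = 1459 N/mm → NOT adequate.

f_max ≈ 1550 N/mm; NOT adequate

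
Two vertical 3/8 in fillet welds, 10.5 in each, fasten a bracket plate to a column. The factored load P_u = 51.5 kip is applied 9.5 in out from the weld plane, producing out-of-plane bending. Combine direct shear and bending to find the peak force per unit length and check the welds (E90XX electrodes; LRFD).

E90XX → F_EXX = 90 ksi.
L_w = 2 × 10.5 = 21 in; section modulus (unit throat) S = 2 × L²/6 = 36.75 in².
Direct shear f_v = P/L_w = 51.5/21 = 2.452 kip/in.
Moment M = P × e = 51.5 × 9.5 = 489.25 kip·in; bending f_b = M/S = 13.31 kip/in.
f_max = √(f_v² + f_b²) = √(2.452² + 13.31²) = 13.54 kip/in.
φr_n = 0.75 × 0.6 × 90 × (0.707 × 0.375) = 10.74 kip/in → NOT adequate.

f_max ≈ 13.5 kip/in; NOT adequate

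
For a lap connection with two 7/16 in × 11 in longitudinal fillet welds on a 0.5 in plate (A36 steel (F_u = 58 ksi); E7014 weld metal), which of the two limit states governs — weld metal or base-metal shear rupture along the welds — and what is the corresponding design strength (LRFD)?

φR_n ≈ 214 kips (weld metal governs)

E70XX → F_EXX = 70 ksi.
t_e = 0.707 × 0.4375 = 0.3093 in; L = 22 in.
Weld metal: φR_n = 0.75 × 0.6 × 70 × 0.3093 × 22 = 214.4 kips.
Base metal (shear rupture): φR_n = 0.75 × 0.6 × 58 × 0.5 × 22 = 287.1 kips.
Governing: weld metal.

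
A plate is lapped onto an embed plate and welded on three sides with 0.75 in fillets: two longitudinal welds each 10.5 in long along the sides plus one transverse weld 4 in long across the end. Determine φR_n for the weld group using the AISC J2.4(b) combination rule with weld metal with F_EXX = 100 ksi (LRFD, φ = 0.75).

t_e = 0.707 × 0.75 = 0.5302 in.
R_nwl = 0.6 × 100 × 0.5302 × 21 = 668.1 kips (longitudinal, 2 welds).
R_nwt = 0.6 × 100 × 0.5302 × 4 = 127.3 kips (transverse, base value).
(i) R_nwl + R_nwt = 795.4 kips; (ii) 0.85 R_nwl + 1.5 R_nwt = 758.8 kips.
R_n = max = 795.4 kips [governs: (i)]; φR_n = 596.5 kips.

φR_n ≈ 597 kips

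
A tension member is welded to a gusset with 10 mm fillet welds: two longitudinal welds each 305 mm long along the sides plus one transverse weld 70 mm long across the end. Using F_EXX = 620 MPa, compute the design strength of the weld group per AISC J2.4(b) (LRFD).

t_e = 0.707 × 10 = 7.07 mm.
R_nwl = 0.6 × 620 × 7.07 × 610 × 10⁻³ = 1604 kN (longitudinal, 2 welds).
R_nwt = 0.6 × 620 × 7.07 × 70 × 10⁻³ = 184.1 kN (transverse, base value).
(i) R_nwl + R_nwt = 1788 kN; (ii) 0.85 R_nwl + 1.5 R_nwt = 1640 kN.
R_n = max = 1788 kN [governs: (i)]; φR_n = 1341 kN.

φR_n ≈ 1340 kN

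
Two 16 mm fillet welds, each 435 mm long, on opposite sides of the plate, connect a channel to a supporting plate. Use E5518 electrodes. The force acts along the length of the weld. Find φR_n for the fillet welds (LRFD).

E55XX → F_EXX = 550 MPa.
Effective throat t_e = 0.707 × 16 = 11.31 mm.
Total length L = 870 mm; A_we = 11.31 × 870 = 9841 mm².
F_nw = 0.6 F_EXX = 0.6 × 550 = 330 MPa.
φR_n = 0.75 × 330 × 9841 × 10⁻³ = 2436 kN.

φR_n ≈ 2440 kN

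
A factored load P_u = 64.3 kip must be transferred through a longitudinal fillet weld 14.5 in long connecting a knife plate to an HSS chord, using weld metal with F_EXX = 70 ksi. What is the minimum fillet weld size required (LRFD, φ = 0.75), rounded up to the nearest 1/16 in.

w = 1/4 in

Total weld length L = 14.5 in.
Required throat t_e = P_u / (φ × 0.6 F_EXX × L) = 64.3 / (0.75 × 0.6 × 70 × 14.5) = 0.1408 in.
Required leg w = t_e / 0.707 = 0.1991 in → use 1/4 in.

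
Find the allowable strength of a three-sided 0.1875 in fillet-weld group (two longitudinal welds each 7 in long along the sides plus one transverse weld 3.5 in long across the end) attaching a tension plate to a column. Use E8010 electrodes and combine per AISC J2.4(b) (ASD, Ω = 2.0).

E80XX → F_EXX = 80 ksi.
t_e = 0.707 × 0.1875 = 0.1326 in.
R_nwl = 0.6 × 80 × 0.1326 × 14 = 89.08 kip (longitudinal, 2 welds).
R_nwt = 0.6 × 80 × 0.1326 × 3.5 = 22.27 kip (transverse, base value).
(i) R_nwl + R_nwt = 111.4 kip; (ii) 0.85 R_nwl + 1.5 R_nwt = 109.1 kip.
R_n = max = 111.4 kip [governs: (i)]; R_n/Ω = 55.68 kip.

R_n/Ω ≈ 55.7 kip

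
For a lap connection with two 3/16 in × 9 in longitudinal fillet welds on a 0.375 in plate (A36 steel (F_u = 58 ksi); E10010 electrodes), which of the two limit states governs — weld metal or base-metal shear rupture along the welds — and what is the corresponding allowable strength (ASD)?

R_n/Ω ≈ 71.6 kip (weld metal governs)

E100XX → F_EXX = 100 ksi.
t_e = 0.707 × 0.1875 = 0.1326 in; L = 18 in.
Weld metal: R_n/Ω = (1/2.0) × 0.6 × 100 × 0.1326 × 18 = 71.58 kip.
Base metal (shear rupture): R_n/Ω = (1/2.0) × 0.6 × 58 × 0.375 × 18 = 117.4 kip.
Governing: weld metal.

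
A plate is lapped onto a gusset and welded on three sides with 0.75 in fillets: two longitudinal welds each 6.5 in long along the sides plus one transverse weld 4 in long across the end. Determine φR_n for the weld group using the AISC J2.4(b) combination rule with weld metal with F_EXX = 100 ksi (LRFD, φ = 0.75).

t_e = 0.707 × 0.75 = 0.5302 in.
R_nwl = 0.6 × 100 × 0.5302 × 13 = 413.6 kips (longitudinal, 2 welds).
R_nwt = 0.6 × 100 × 0.5302 × 4 = 127.3 kips (transverse, base value).
(i) R_nwl + R_nwt = 540.9 kips; (ii) 0.85 R_nwl + 1.5 R_nwt = 542.4 kips.
R_n = max = 542.4 kips [governs: (ii)]; φR_n = 406.8 kips.

φR_n ≈ 407 kips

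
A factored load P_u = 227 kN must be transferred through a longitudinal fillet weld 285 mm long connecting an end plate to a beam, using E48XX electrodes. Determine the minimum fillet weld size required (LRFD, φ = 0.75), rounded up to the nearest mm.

E48XX → F_EXX = 480 MPa.
Total weld length L = 285 mm.
Required throat t_e = P_u / (φ × 0.6 F_EXX × L) = 227 / (0.75 × 0.6 × 480 × 285 × 10⁻³) = 3.687 mm.
Required leg w = t_e / 0.707 = 5.216 mm → use 6 mm.

w = 6 mm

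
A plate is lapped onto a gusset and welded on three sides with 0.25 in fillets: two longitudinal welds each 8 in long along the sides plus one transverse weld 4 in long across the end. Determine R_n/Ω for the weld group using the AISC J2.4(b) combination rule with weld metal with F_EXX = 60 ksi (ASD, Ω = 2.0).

t_e = 0.707 × 0.25 = 0.1767 in.
R_nwl = 0.6 × 60 × 0.1767 × 16 = 101.8 kip (longitudinal, 2 welds).
R_nwt = 0.6 × 60 × 0.1767 × 4 = 25.45 kip (transverse, base value).
(i) R_nwl + R_nwt = 127.3 kip; (ii) 0.85 R_nwl + 1.5 R_nwt = 124.7 kip.
R_n = max = 127.3 kip [governs: (i)]; R_n/Ω = 63.63 kip.

R_n/Ω ≈ 63.6 kip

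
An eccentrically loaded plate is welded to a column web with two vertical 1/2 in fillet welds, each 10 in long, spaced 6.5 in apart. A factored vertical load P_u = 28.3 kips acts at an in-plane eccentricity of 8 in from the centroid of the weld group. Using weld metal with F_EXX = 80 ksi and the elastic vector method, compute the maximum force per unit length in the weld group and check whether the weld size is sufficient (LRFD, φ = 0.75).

Total weld length L_w = 20 in. Treat welds as unit-width lines.
Polar moment about centroid: J = 2[d³/12 + d(b/2)²] = 2[10³/12 + 10×3.25²] = 377.9 in³.
Direct shear f_v = P/L_w = 28.3 / 20 = 1.415 kip/in (vertical).
Torsion M = P·e = 28.3 × 8 = 226.4 kip·in.
Critical point at (x, y) = (3.25, 5) from centroid. f_tx = M·y/J = 2.995 kip/in; f_ty = M·x/J = 1.947 kip/in.
Resultant f_max = √[f_tx² + (f_v + f_ty)²] = √[2.995² + (1.415 + 1.947)²] = 4.503 kip/in.
Capacity per unit length: φr_n = 0.75 × 0.6 × 80 × (0.707 × 0.5) = 12.73 kip/in.
4.503 ≤ 12.73 → adequate.

f_max ≈ 4.5 kip/in; adequate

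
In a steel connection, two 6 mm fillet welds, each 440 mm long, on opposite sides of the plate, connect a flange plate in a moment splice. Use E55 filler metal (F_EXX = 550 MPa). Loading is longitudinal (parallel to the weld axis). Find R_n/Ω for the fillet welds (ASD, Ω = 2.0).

Effective throat t_e = 0.707 × 6 = 4.242 mm.
Total length L = 880 mm; A_we = 4.242 × 880 = 3733 mm².
F_nw = 0.6 F_EXX = 0.6 × 550 = 330 MPa.
R_n = 330 × 3733 × 10⁻³ = 1232 kN; R_n/Ω = 1232/2.0 = 615.9 kN.

R_n/Ω ≈ 616 kN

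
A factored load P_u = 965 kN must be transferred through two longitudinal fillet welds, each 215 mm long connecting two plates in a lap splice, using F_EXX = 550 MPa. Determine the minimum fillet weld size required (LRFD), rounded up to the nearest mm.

w = 13 mm

Total weld length L = 430 mm.
Required throat t_e = P_u / (φ × 0.6 F_EXX × L) = 965 / (0.75 × 0.6 × 550 × 430 × 10⁻³) = 9.067 mm.
Required leg w = t_e / 0.707 = 12.83 mm → use 13 mm.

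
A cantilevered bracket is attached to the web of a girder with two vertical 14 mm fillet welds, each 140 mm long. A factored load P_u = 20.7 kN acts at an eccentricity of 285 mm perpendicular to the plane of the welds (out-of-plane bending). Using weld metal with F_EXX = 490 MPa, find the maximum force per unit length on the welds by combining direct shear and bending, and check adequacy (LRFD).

L_w = 2 × 140 = 280 mm; section modulus (unit throat) S = 2 × L²/6 = 6533 mm².
Direct shear f_v = P/L_w = 20.7×10³/280 = 73.93 N/mm.
Moment M = P × e = 20.7×10³ × 285 = 5899500 N·mm; bending f_b = M/S = 903 N/mm.
f_max = √(f_v² + f_b²) = √(73.93² + 903²) = 906 N/mm.
φr_n = 0.75 × 0.6 × 490 × (0.707 × 14) = 2183 N/mm → adequate.

f_max ≈ 906 N/mm; adequate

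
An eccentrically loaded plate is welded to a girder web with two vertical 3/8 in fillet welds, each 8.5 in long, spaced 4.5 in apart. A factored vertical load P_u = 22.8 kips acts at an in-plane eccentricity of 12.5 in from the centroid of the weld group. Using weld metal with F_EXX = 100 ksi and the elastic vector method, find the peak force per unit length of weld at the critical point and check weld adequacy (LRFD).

f_max ≈ 7.99 kip/in; adequate

Total weld length L_w = 17 in. Treat welds as unit-width lines.
Polar moment about centroid: J = 2[d³/12 + d(b/2)²] = 2[8.5³/12 + 8.5×2.25²] = 188.4 in³.
Direct shear f_v = P/L_w = 22.8 / 17 = 1.341 kip/in (vertical).
Torsion M = P·e = 22.8 × 12.5 = 285 kip·in.
Critical point at (x, y) = (2.25, 4.25) from centroid. f_tx = M·y/J = 6.429 kip/in; f_ty = M·x/J = 3.403 kip/in.
Resultant f_max = √[f_tx² + (f_v + f_ty)²] = √[6.429² + (1.341 + 3.403)²] = 7.99 kip/in.
Capacity per unit length: φr_n = 0.75 × 0.6 × 100 × (0.707 × 0.375) = 11.93 kip/in.
7.99 ≤ 11.93 → adequate.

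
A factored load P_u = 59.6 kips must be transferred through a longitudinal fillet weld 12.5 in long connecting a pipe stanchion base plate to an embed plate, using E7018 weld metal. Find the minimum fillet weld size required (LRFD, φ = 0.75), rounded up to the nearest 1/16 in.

w = 1/4 in

E70XX → F_EXX = 70 ksi.
Total weld length L = 12.5 in.
Required throat t_e = P_u / (φ × 0.6 F_EXX × L) = 59.6 / (0.75 × 0.6 × 70 × 12.5) = 0.1514 in.
Required leg w = t_e / 0.707 = 0.2141 in → use 1/4 in.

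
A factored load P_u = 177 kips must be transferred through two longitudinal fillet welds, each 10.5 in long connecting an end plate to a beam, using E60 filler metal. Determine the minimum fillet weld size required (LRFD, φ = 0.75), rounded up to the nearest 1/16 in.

E60XX → F_EXX = 60 ksi.
Total weld length L = 21 in.
Required throat t_e = P_u / (φ × 0.6 F_EXX × L) = 177 / (0.75 × 0.6 × 60 × 21) = 0.3122 in.
Required leg w = t_e / 0.707 = 0.4415 in → use 1/2 in.

w = 1/2 in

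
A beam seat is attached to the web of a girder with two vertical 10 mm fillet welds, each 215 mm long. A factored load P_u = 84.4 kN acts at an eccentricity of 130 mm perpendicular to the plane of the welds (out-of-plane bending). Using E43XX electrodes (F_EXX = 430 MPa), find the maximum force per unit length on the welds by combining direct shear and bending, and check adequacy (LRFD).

L_w = 2 × 215 = 430 mm; section modulus (unit throat) S = 2 × L²/6 = 15410 mm².
Direct shear f_v = P/L_w = 84.4×10³/430 = 196.3 N/mm.
Moment M = P × e = 84.4×10³ × 130 = 10972000 N·mm; bending f_b = M/S = 712.1 N/mm.
f_max = √(f_v² + f_b²) = √(196.3² + 712.1²) = 738.6 N/mm.
φr_n = 0.75 × 0.6 × 430 × (0.707 × 10) = 1368 N/mm → adequate.

f_max ≈ 739 N/mm; adequate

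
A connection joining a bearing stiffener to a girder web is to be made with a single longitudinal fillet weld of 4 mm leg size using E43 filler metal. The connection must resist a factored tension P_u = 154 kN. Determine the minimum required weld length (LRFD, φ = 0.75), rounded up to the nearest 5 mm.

E43XX → F_EXX = 430 MPa.
Throat t_e = 0.707 × 4 = 2.828 mm.
φr_n = 0.75 × 0.6 × 430 × 2.828 × 10⁻³ = 0.5472 kN/mm.
L_req = P_u / φr_n = 154 / 0.5472 = 281.4 mm total.
Round up → use L = 285 mm.

L = 285 mm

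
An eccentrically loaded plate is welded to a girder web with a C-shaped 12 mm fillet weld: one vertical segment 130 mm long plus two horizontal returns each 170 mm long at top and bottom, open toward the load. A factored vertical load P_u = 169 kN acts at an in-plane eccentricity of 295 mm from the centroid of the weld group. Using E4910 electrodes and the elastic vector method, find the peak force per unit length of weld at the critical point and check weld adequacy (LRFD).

E49XX → F_EXX = 490 MPa.
Total weld length L_w = 470 mm. Treat welds as unit-width lines.
Centroid: x̄ = 2×170×85 / 470 = 61.49 mm from the vertical weld.
Polar moment about centroid: J = I_x + I_y = [130³/12 + 2×170×65²] + [130×61.49² + 2(170³/12 + 170×23.51²)] = 3118000 mm³.
Direct shear f_v = P/L_w = 169×10³ / 470 = 359.6 N/mm (vertical).
Torsion M = P·e = 169×10³ × 295 = 49855000 N·mm.
Critical point at (x, y) = (108.5, 65) from centroid. f_tx = M·y/J = 1039 N/mm; f_ty = M·x/J = 1735 N/mm.
Resultant f_max = √[f_tx² + (f_v + f_ty)²] = √[1039² + (359.6 + 1735)²] = 2338 N/mm.
Capacity per unit length: φr_n = 0.75 × 0.6 × 490 × (0.707 × 12) = 1871 N/mm.
2338 > 1871 → NOT adequate.

f_max ≈ 2340 N/mm; NOT adequate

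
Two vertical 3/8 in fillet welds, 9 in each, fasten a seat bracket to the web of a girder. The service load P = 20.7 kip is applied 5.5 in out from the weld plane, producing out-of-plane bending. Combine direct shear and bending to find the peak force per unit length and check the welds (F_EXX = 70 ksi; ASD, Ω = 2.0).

L_w = 2 × 9 = 18 in; section modulus (unit throat) S = 2 × L²/6 = 27 in².
Direct shear f_v = P/L_w = 20.7/18 = 1.15 kip/in.
Moment M = P × e = 20.7 × 5.5 = 113.85 kip·in; bending f_b = M/S = 4.217 kip/in.
f_max = √(f_v² + f_b²) = √(1.15² + 4.217²) = 4.371 kip/in.
r_n/Ω = (1/2.0) × 0.6 × 70 × (0.707 × 0.375) = 5.568 kip/in → adequate.

f_max ≈ 4.37 kip/in; adequate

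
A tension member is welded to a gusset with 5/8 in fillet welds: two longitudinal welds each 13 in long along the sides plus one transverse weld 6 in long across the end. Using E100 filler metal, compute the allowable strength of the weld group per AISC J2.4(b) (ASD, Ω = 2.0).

E100XX → F_EXX = 100 ksi.
t_e = 0.707 × 0.625 = 0.4419 in.
R_nwl = 0.6 × 100 × 0.4419 × 26 = 689.3 kips (longitudinal, 2 welds).
R_nwt = 0.6 × 100 × 0.4419 × 6 = 159.1 kips (transverse, base value).
(i) R_nwl + R_nwt = 848.4 kips; (ii) 0.85 R_nwl + 1.5 R_nwt = 824.5 kips.
R_n = max = 848.4 kips [governs: (i)]; R_n/Ω = 424.2 kips.

R_n/Ω ≈ 424 kips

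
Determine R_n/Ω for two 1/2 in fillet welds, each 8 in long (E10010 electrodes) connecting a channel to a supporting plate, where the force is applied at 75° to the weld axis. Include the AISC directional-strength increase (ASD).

E100XX → F_EXX = 100 ksi.
t_e = 0.707 × 0.5 = 0.3535 in; A_we = 0.3535 × 16 = 5.656 in².
Directional factor: 1.0 + 0.5 sin^1.5(75°) = 1.475.
F_nw = 0.6 × 100 × 1.475 = 88.48 ksi.
R_n/Ω = (88.48 × 5.656) / 2.0 = 250.2 kip.

R_n/Ω ≈ 250 kip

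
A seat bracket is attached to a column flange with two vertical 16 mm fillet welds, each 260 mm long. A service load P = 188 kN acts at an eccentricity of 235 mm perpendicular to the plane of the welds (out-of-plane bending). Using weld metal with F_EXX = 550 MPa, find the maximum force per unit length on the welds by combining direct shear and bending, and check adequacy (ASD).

L_w = 2 × 260 = 520 mm; section modulus (unit throat) S = 2 × L²/6 = 22530 mm².
Direct shear f_v = P/L_w = 188×10³/520 = 361.5 N/mm.
Moment M = P × e = 188×10³ × 235 = 44180000 N·mm; bending f_b = M/S = 1961 N/mm.
f_max = √(f_v² + f_b²) = √(361.5² + 1961²) = 1994 N/mm.
r_n/Ω = (1/2.0) × 0.6 × 550 × (0.707 × 16) = 1866 N/mm → NOT adequate.

f_max ≈ 1990 N/mm; NOT adequate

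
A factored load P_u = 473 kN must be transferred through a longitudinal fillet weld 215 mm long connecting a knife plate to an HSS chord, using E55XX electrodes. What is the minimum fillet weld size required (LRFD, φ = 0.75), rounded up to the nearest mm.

w = 13 mm

E55XX → F_EXX = 550 MPa.
Total weld length L = 215 mm.
Required throat t_e = P_u / (φ × 0.6 F_EXX × L) = 473 / (0.75 × 0.6 × 550 × 215 × 10⁻³) = 8.889 mm.
Required leg w = t_e / 0.707 = 12.57 mm → use 13 mm.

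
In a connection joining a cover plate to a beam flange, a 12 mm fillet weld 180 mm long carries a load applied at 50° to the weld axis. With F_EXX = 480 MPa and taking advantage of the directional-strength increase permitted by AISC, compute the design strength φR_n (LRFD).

φR_n ≈ 440 kN

t_e = 0.707 × 12 = 8.484 mm; A_we = 8.484 × 180 = 1527 mm².
Directional factor: 1.0 + 0.5 sin^1.5(50°) = 1.335.
F_nw = 0.6 × 480 × 1.335 = 384.5 MPa.
φR_n = 0.75 × 384.5 × 1527 × 10⁻³ = 440.4 kN.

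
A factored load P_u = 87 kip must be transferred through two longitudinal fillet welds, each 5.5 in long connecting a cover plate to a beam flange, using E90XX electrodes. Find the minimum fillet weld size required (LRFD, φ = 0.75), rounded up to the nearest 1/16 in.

E90XX → F_EXX = 90 ksi.
Total weld length L = 11 in.
Required throat t_e = P_u / (φ × 0.6 F_EXX × L) = 87 / (0.75 × 0.6 × 90 × 11) = 0.1953 in.
Required leg w = t_e / 0.707 = 0.2762 in → use 5/16 in.

w = 5/16 in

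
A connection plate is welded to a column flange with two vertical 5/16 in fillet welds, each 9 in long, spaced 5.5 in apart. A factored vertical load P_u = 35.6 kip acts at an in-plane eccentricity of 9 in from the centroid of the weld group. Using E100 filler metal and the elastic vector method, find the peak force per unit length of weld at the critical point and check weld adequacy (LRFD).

E100XX → F_EXX = 100 ksi.
Total weld length L_w = 18 in. Treat welds as unit-width lines.
Polar moment about centroid: J = 2[d³/12 + d(b/2)²] = 2[9³/12 + 9×2.75²] = 257.6 in³.
Direct shear f_v = P/L_w = 35.6 / 18 = 1.978 kip/in (vertical).
Torsion M = P·e = 35.6 × 9 = 320.4 kip·in.
Critical point at (x, y) = (2.75, 4.5) from centroid. f_tx = M·y/J = 5.597 kip/in; f_ty = M·x/J = 3.42 kip/in.
Resultant f_max = √[f_tx² + (f_v + f_ty)²] = √[5.597² + (1.978 + 3.42)²] = 7.775 kip/in.
Capacity per unit length: φr_n = 0.75 × 0.6 × 100 × (0.707 × 0.3125) = 9.942 kip/in.
7.775 ≤ 9.942 → adequate.

f_max ≈ 7.78 kip/in; adequate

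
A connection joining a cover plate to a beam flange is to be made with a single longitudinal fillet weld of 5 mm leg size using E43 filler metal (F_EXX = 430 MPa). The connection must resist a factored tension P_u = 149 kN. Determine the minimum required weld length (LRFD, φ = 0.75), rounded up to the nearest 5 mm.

Throat t_e = 0.707 × 5 = 3.535 mm.
φr_n = 0.75 × 0.6 × 430 × 3.535 × 10⁻³ = 0.684 kN/mm.
L_req = P_u / φr_n = 149 / 0.684 = 217.8 mm total.
Round up → use L = 220 mm.

L = 220 mm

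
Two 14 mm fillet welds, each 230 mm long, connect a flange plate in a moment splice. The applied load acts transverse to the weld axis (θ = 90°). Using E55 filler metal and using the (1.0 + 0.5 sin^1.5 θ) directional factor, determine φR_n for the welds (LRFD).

E55XX → F_EXX = 550 MPa.
t_e = 0.707 × 14 = 9.898 mm; A_we = 9.898 × 460 = 4553 mm².
Directional factor: 1.0 + 0.5 sin^1.5(90°) = 1.5.
F_nw = 0.6 × 550 × 1.5 = 495 MPa.
φR_n = 0.75 × 495 × 4553 × 10⁻³ = 1690 kN.

φR_n ≈ 1690 kN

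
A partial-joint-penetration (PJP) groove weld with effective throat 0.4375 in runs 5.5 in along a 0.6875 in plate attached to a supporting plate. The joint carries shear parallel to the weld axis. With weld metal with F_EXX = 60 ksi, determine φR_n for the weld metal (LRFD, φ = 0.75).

φR_n ≈ 65 kip

Effective throat (given) t_e = 0.4375 in.
A_we = 0.4375 × 5.5 = 2.406 in².
F_nw = 0.6 F_EXX = 36 ksi.
φR_n = 0.75 × 36 × 2.406 = 64.97 kip.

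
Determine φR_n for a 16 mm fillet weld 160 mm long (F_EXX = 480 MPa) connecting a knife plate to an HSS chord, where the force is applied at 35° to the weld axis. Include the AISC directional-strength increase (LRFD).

φR_n ≈ 476 kN

t_e = 0.707 × 16 = 11.31 mm; A_we = 11.31 × 160 = 1810 mm².
Directional factor: 1.0 + 0.5 sin^1.5(35°) = 1.217.
F_nw = 0.6 × 480 × 1.217 = 350.6 MPa.
φR_n = 0.75 × 350.6 × 1810 × 10⁻³ = 475.9 kN.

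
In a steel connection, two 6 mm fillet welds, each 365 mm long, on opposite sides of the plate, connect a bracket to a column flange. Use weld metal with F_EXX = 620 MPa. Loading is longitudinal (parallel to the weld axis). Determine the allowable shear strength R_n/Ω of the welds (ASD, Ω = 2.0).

R_n/Ω ≈ 576 kN

Effective throat t_e = 0.707 × 6 = 4.242 mm.
Total length L = 730 mm; A_we = 4.242 × 730 = 3097 mm².
F_nw = 0.6 F_EXX = 0.6 × 620 = 372 MPa.
R_n = 372 × 3097 × 10⁻³ = 1152 kN; R_n/Ω = 1152/2.0 = 576 kN.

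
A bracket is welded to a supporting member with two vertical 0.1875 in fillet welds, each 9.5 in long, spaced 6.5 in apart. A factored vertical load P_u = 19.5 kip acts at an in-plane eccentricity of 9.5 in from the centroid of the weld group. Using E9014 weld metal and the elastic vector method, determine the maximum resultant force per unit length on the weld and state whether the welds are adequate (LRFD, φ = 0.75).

f_max ≈ 3.78 kip/in; adequate

E90XX → F_EXX = 90 ksi.
Total weld length L_w = 19 in. Treat welds as unit-width lines.
Polar moment about centroid: J = 2[d³/12 + d(b/2)²] = 2[9.5³/12 + 9.5×3.25²] = 343.6 in³.
Direct shear f_v = P/L_w = 19.5 / 19 = 1.026 kip/in (vertical).
Torsion M = P·e = 19.5 × 9.5 = 185.25 kip·in.
Critical point at (x, y) = (3.25, 4.75) from centroid. f_tx = M·y/J = 2.561 kip/in; f_ty = M·x/J = 1.752 kip/in.
Resultant f_max = √[f_tx² + (f_v + f_ty)²] = √[2.561² + (1.026 + 1.752)²] = 3.779 kip/in.
Capacity per unit length: φr_n = 0.75 × 0.6 × 90 × (0.707 × 0.1875) = 5.369 kip/in.
3.779 ≤ 5.369 → adequate.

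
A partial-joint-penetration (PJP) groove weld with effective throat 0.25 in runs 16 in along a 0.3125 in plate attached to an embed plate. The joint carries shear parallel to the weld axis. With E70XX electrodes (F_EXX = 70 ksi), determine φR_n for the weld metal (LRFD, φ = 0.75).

Effective throat (given) t_e = 0.25 in.
A_we = 0.25 × 16 = 4 in².
F_nw = 0.6 F_EXX = 42 ksi.
φR_n = 0.75 × 42 × 4 = 126 kip.

φR_n ≈ 126 kip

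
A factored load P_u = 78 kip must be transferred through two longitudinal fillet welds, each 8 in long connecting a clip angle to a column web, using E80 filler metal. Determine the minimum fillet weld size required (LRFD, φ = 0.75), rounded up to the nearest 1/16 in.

w = 1/4 in

E80XX → F_EXX = 80 ksi.
Total weld length L = 16 in.
Required throat t_e = P_u / (φ × 0.6 F_EXX × L) = 78 / (0.75 × 0.6 × 80 × 16) = 0.1354 in.
Required leg w = t_e / 0.707 = 0.1915 in → use 1/4 in.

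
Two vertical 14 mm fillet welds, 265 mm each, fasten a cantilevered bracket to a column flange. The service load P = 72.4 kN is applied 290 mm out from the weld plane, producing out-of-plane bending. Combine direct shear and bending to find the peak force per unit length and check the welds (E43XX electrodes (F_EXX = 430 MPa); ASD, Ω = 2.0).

L_w = 2 × 265 = 530 mm; section modulus (unit throat) S = 2 × L²/6 = 23410 mm².
Direct shear f_v = P/L_w = 72.4×10³/530 = 136.6 N/mm.
Moment M = P × e = 72.4×10³ × 290 = 20996000 N·mm; bending f_b = M/S = 896.9 N/mm.
f_max = √(f_v² + f_b²) = √(136.6² + 896.9²) = 907.3 N/mm.
r_n/Ω = (1/2.0) × 0.6 × 430 × (0.707 × 14) = 1277 N/mm → adequate.

f_max ≈ 907 N/mm; adequate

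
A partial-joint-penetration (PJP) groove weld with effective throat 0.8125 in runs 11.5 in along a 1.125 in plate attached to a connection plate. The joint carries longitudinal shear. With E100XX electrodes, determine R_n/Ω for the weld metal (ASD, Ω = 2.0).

R_n/Ω ≈ 280 kip

E100XX → F_EXX = 100 ksi.
Effective throat (given) t_e = 0.8125 in.
A_we = 0.8125 × 11.5 = 9.344 in².
F_nw = 0.6 F_EXX = 60 ksi.
R_n/Ω = (60 × 9.344) / 2.0 = 280.3 kip.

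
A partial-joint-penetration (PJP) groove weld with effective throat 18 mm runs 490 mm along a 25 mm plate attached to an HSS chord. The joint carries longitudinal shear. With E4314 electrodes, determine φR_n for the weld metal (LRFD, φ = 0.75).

E43XX → F_EXX = 430 MPa.
Effective throat (given) t_e = 18 mm.
A_we = 18 × 490 = 8820 mm².
F_nw = 0.6 F_EXX = 258 MPa.
φR_n = 0.75 × 258 × 8820 × 10⁻³ = 1707 kN.

φR_n ≈ 1710 kN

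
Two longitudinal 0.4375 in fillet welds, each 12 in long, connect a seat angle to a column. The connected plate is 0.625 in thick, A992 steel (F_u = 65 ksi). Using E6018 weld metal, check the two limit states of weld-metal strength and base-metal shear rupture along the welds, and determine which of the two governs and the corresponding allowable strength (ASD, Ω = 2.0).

R_n/Ω ≈ 134 kip (weld metal governs)

E60XX → F_EXX = 60 ksi.
t_e = 0.707 × 0.4375 = 0.3093 in; L = 24 in.
Weld metal: R_n/Ω = (1/2.0) × 0.6 × 60 × 0.3093 × 24 = 133.6 kip.
Base metal (shear rupture): R_n/Ω = (1/2.0) × 0.6 × 65 × 0.625 × 24 = 292.5 kip.
Governing: weld metal.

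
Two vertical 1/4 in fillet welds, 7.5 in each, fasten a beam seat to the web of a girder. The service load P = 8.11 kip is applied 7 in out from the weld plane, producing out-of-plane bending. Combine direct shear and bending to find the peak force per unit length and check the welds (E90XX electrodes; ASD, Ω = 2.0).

f_max ≈ 3.08 kip/in; adequate

E90XX → F_EXX = 90 ksi.
L_w = 2 × 7.5 = 15 in; section modulus (unit throat) S = 2 × L²/6 = 18.75 in².
Direct shear f_v = P/L_w = 8.11/15 = 0.5407 kip/in.
Moment M = P × e = 8.11 × 7 = 56.77 kip·in; bending f_b = M/S = 3.028 kip/in.
f_max = √(f_v² + f_b²) = √(0.5407² + 3.028²) = 3.076 kip/in.
r_n/Ω = (1/2.0) × 0.6 × 90 × (0.707 × 0.25) = 4.772 kip/in → adequate.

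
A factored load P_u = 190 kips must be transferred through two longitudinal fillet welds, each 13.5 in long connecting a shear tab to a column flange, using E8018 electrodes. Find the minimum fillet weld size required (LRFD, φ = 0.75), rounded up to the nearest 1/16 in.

E80XX → F_EXX = 80 ksi.
Total weld length L = 27 in.
Required throat t_e = P_u / (φ × 0.6 F_EXX × L) = 190 / (0.75 × 0.6 × 80 × 27) = 0.1955 in.
Required leg w = t_e / 0.707 = 0.2765 in → use 5/16 in.

w = 5/16 in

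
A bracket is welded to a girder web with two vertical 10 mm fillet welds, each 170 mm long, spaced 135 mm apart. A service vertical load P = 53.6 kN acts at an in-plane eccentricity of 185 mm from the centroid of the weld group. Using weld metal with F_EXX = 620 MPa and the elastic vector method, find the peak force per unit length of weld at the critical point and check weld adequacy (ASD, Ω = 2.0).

Total weld length L_w = 340 mm. Treat welds as unit-width lines.
Polar moment about centroid: J = 2[d³/12 + d(b/2)²] = 2[170³/12 + 170×67.5²] = 2368000 mm³.
Direct shear f_v = P/L_w = 53.6×10³ / 340 = 157.6 N/mm (vertical).
Torsion M = P·e = 53.6×10³ × 185 = 9916000 N·mm.
Critical point at (x, y) = (67.5, 85) from centroid. f_tx = M·y/J = 355.9 N/mm; f_ty = M·x/J = 282.7 N/mm.
Resultant f_max = √[f_tx² + (f_v + f_ty)²] = √[355.9² + (157.6 + 282.7)²] = 566.2 N/mm.
Capacity per unit length: r_n/Ω = (1/2.0) × 0.6 × 620 × (0.707 × 10) = 1315 N/mm.
566.2 ≤ 1315 → adequate.

f_max ≈ 566 N/mm; adequate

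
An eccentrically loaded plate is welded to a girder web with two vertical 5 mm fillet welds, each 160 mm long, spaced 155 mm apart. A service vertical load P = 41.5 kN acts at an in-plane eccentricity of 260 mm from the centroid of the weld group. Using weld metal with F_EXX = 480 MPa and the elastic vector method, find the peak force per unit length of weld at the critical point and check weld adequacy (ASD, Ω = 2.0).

Total weld length L_w = 320 mm. Treat welds as unit-width lines.
Polar moment about centroid: J = 2[d³/12 + d(b/2)²] = 2[160³/12 + 160×77.5²] = 2605000 mm³.
Direct shear f_v = P/L_w = 41.5×10³ / 320 = 129.7 N/mm (vertical).
Torsion M = P·e = 41.5×10³ × 260 = 10790000 N·mm.
Critical point at (x, y) = (77.5, 80) from centroid. f_tx = M·y/J = 331.4 N/mm; f_ty = M·x/J = 321 N/mm.
Resultant f_max = √[f_tx² + (f_v + f_ty)²] = √[331.4² + (129.7 + 321)²] = 559.5 N/mm.
Capacity per unit length: r_n/Ω = (1/2.0) × 0.6 × 480 × (0.707 × 5) = 509 N/mm.
559.5 > 509 → NOT adequate.

f_max ≈ 559 N/mm; NOT adequate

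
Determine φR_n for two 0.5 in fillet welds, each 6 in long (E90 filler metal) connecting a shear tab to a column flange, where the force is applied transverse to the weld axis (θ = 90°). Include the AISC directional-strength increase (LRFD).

E90XX → F_EXX = 90 ksi.
t_e = 0.707 × 0.5 = 0.3535 in; A_we = 0.3535 × 12 = 4.242 in².
Directional factor: 1.0 + 0.5 sin^1.5(90°) = 1.5.
F_nw = 0.6 × 90 × 1.5 = 81 ksi.
φR_n = 0.75 × 81 × 4.242 = 257.7 kip.

φR_n ≈ 258 kip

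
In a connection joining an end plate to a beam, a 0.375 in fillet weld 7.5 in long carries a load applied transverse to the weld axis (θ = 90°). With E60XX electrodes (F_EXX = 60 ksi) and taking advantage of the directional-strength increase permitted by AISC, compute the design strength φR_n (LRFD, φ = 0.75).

t_e = 0.707 × 0.375 = 0.2651 in; A_we = 0.2651 × 7.5 = 1.988 in².
Directional factor: 1.0 + 0.5 sin^1.5(90°) = 1.5.
F_nw = 0.6 × 60 × 1.5 = 54 ksi.
φR_n = 0.75 × 54 × 1.988 = 80.53 kips.

φR_n ≈ 80.5 kips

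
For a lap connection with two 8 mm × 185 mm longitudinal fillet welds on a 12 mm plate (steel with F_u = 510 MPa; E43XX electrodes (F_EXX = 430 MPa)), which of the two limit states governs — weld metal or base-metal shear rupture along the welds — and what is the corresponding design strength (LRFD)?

φR_n ≈ 405 kN (weld metal governs)

t_e = 0.707 × 8 = 5.656 mm; L = 370 mm.
Weld metal: φR_n = 0.75 × 0.6 × 430 × 5.656 × 370 × 10⁻³ = 404.9 kN.
Base metal (shear rupture): φR_n = 0.75 × 0.6 × 510 × 12 × 370 × 10⁻³ = 1019 kN.
Governing: weld metal.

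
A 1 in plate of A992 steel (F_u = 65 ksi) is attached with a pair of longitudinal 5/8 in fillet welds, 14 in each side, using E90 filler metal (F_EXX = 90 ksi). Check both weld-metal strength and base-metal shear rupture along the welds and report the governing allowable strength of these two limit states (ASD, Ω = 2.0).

t_e = 0.707 × 0.625 = 0.4419 in; L = 28 in.
Weld metal: R_n/Ω = (1/2.0) × 0.6 × 90 × 0.4419 × 28 = 334.1 kips.
Base metal (shear rupture): R_n/Ω = (1/2.0) × 0.6 × 65 × 1 × 28 = 546 kips.
Governing: weld metal.

R_n/Ω ≈ 334 kips (weld metal governs)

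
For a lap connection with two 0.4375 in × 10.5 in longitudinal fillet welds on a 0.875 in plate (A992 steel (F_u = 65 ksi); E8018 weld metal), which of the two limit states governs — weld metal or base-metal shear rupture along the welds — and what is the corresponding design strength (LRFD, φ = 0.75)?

φR_n ≈ 234 kip (weld metal governs)

E80XX → F_EXX = 80 ksi.
t_e = 0.707 × 0.4375 = 0.3093 in; L = 21 in.
Weld metal: φR_n = 0.75 × 0.6 × 80 × 0.3093 × 21 = 233.8 kip.
Base metal (shear rupture): φR_n = 0.75 × 0.6 × 65 × 0.875 × 21 = 537.5 kip.
Governing: weld metal.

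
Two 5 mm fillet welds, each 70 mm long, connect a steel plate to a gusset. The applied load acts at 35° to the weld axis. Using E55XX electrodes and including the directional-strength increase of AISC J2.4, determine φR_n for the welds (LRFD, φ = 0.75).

φR_n ≈ 149 kN

E55XX → F_EXX = 550 MPa.
t_e = 0.707 × 5 = 3.535 mm; A_we = 3.535 × 140 = 494.9 mm².
Directional factor: 1.0 + 0.5 sin^1.5(35°) = 1.217.
F_nw = 0.6 × 550 × 1.217 = 401.7 MPa.
φR_n = 0.75 × 401.7 × 494.9 × 10⁻³ = 149.1 kN.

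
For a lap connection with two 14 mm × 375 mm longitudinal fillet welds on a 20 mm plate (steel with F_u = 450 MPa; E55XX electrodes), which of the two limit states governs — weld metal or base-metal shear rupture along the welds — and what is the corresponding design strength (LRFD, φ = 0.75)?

E55XX → F_EXX = 550 MPa.
t_e = 0.707 × 14 = 9.898 mm; L = 750 mm.
Weld metal: φR_n = 0.75 × 0.6 × 550 × 9.898 × 750 × 10⁻³ = 1837 kN.
Base metal (shear rupture): φR_n = 0.75 × 0.6 × 450 × 20 × 750 × 10⁻³ = 3038 kN.
Governing: weld metal.

φR_n ≈ 1840 kN (weld metal governs)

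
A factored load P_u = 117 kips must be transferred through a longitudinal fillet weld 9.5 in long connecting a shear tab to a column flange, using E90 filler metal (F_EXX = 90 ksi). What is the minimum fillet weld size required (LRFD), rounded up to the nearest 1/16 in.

Total weld length L = 9.5 in.
Required throat t_e = P_u / (φ × 0.6 F_EXX × L) = 117 / (0.75 × 0.6 × 90 × 9.5) = 0.3041 in.
Required leg w = t_e / 0.707 = 0.4301 in → use 7/16 in.

w = 7/16 in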